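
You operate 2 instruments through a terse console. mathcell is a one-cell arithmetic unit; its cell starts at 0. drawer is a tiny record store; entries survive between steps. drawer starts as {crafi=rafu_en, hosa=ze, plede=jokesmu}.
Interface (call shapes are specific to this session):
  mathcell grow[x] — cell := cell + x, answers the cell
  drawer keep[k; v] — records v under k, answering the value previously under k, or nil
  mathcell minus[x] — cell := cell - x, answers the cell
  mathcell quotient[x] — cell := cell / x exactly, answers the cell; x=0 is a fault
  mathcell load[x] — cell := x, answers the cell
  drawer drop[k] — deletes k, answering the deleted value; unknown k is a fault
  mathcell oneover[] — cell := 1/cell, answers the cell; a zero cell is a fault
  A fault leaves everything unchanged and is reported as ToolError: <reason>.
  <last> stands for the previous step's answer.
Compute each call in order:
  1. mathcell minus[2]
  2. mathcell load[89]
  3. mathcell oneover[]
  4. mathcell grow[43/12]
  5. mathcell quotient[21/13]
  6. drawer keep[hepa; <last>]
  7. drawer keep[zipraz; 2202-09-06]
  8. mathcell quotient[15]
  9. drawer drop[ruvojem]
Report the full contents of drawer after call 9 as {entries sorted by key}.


% 1. mathcell minus(x: 2) : -2
% 2. mathcell load(x: 89) : 89
% 3. mathcell oneover() : 1/89
% 4. mathcell grow(x: 43/12) : 3839/1068
% 5. mathcell quotient(x: 21/13) : 49907/22428
% 6. drawer keep(k: hepa, v: <last>) : nil
% 7. drawer keep(k: zipraz, v: 2202-09-06) : nil
% 8. mathcell quotient(x: 15) : 49907/336420
% 9. drawer drop(k: ruvojem) : ToolError: no such key ruvojem

Answer: {crafi=rafu_en, hepa=49907/22428, hosa=ze, plede=jokesmu, zipraz=2202-09-06}


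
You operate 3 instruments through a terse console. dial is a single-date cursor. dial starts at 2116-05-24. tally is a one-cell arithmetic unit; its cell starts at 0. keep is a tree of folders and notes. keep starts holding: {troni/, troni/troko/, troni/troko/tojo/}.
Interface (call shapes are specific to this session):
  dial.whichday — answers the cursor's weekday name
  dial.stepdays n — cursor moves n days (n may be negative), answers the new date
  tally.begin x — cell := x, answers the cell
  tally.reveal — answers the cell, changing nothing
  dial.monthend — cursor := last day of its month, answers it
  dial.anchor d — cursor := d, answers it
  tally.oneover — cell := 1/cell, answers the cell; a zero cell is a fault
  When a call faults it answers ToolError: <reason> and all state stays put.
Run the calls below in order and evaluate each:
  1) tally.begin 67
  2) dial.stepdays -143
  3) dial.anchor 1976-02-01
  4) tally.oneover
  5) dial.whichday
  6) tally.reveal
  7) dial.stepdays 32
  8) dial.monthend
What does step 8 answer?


// tally.begin(x→67) ~> 67
// dial.stepdays(n→-143) ~> 2116-01-02
// dial.anchor(d→1976-02-01) ~> 1976-02-01
// tally.oneover() ~> 1/67
// dial.whichday() ~> Sunday
// tally.reveal() ~> 1/67
// dial.stepdays(n→32) ~> 1976-03-04
// dial.monthend() ~> 1976-03-31

Answer: 1976-03-31


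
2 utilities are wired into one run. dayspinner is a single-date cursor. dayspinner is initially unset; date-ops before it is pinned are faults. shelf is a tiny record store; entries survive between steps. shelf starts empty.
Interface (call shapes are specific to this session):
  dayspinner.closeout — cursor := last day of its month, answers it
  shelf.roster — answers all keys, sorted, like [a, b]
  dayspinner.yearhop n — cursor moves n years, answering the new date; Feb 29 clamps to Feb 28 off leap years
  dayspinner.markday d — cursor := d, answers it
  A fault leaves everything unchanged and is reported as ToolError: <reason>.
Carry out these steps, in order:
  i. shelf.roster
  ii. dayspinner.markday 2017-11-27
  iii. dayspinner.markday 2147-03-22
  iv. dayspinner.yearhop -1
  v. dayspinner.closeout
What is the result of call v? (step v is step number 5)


[in] shelf.roster
= []
[in] dayspinner.markday 2017-11-27
= 2017-11-27
[in] dayspinner.markday 2147-03-22
= 2147-03-22
[in] dayspinner.yearhop -1
= 2146-03-22
[in] dayspinner.closeout
= 2146-03-31

Answer: 2146-03-31


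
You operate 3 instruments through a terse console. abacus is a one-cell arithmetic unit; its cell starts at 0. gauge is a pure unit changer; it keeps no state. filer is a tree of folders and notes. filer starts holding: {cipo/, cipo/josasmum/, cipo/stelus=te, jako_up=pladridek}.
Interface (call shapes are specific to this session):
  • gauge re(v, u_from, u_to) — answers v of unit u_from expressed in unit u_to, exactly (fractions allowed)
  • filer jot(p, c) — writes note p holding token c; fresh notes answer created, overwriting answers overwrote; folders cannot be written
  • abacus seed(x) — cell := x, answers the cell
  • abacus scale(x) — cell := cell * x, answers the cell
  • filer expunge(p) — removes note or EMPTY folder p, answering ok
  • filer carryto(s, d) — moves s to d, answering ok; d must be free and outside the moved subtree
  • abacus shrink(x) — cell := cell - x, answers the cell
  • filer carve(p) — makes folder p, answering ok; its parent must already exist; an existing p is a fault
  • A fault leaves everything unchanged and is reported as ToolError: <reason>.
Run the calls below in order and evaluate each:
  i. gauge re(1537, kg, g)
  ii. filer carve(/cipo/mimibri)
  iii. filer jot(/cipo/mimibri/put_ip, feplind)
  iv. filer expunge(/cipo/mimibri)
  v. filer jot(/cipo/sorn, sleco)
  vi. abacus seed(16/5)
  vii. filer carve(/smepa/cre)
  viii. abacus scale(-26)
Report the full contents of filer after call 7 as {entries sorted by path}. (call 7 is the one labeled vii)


Step: gauge re[v→1537; u_from→kg; u_to→g]
Result: 1537000
Step: filer carve[p→/cipo/mimibri]
Result: ok
Step: filer jot[p→/cipo/mimibri/put_ip; c→feplind]
Result: created
Step: filer expunge[p→/cipo/mimibri]
Result: ToolError: not empty
Step: filer jot[p→/cipo/sorn; c→sleco]
Result: created
Step: abacus seed[x→16/5]
Result: 16/5
Step: filer carve[p→/smepa/cre]
Result: ToolError: no parent
Step: abacus scale[x→-26]
Result: -416/5

Answer: {cipo/, cipo/josasmum/, cipo/mimibri/, cipo/mimibri/put_ip=feplind, cipo/sorn=sleco, cipo/stelus=te, jako_up=pladridek}


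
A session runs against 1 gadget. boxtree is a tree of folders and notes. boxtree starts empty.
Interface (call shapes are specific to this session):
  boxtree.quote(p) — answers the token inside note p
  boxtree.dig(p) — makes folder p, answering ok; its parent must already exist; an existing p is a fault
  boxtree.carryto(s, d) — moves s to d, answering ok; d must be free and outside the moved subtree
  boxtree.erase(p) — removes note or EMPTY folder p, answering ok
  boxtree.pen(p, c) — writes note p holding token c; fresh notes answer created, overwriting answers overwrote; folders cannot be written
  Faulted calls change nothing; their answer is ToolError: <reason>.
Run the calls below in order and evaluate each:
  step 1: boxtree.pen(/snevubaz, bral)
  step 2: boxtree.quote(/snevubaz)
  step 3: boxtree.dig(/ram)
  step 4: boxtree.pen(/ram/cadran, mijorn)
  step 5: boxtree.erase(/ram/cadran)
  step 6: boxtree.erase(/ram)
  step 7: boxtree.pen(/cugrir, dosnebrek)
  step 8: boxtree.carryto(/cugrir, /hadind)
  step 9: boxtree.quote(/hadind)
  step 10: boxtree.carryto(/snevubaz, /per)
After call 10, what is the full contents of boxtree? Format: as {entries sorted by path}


Answer: {hadind=dosnebrek, per=bral}

Derivation:
~$ pen p: /snevubaz c: bral
[out] created
~$ quote p: /snevubaz
[out] bral
~$ dig p: /ram
[out] ok
~$ pen p: /ram/cadran c: mijorn
[out] created
~$ erase p: /ram/cadran
[out] ok
~$ erase p: /ram
[out] ok
~$ pen p: /cugrir c: dosnebrek
[out] created
~$ carryto s: /cugrir d: /hadind
[out] ok
~$ quote p: /hadind
[out] dosnebrek
~$ carryto s: /snevubaz d: /per
[out] ok


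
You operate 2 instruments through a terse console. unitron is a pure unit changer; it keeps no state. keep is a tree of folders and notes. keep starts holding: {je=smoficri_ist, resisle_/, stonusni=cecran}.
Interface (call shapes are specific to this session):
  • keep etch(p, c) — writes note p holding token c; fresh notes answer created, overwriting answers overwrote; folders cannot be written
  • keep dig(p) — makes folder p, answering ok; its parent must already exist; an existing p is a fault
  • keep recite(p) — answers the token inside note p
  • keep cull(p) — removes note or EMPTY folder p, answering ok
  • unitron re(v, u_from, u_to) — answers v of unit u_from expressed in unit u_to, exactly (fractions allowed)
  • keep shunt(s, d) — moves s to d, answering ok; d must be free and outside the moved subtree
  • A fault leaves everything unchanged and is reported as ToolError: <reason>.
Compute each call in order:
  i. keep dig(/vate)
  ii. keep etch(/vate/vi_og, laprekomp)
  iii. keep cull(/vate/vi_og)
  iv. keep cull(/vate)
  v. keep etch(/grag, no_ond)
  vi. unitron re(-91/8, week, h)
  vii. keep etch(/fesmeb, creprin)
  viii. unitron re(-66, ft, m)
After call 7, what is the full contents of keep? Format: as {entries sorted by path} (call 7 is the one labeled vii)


Answer: {fesmeb=creprin, grag=no_ond, je=smoficri_ist, resisle_/, stonusni=cecran}

Derivation:
% keep dig(/vate) => ok
% keep etch(/vate/vi_og, laprekomp) => created
% keep cull(/vate/vi_og) => ok
% keep cull(/vate) => ok
% keep etch(/grag, no_ond) => created
% unitron re(-91/8, week, h) => -1911
% keep etch(/fesmeb, creprin) => created
% unitron re(-66, ft, m) => -12573/625


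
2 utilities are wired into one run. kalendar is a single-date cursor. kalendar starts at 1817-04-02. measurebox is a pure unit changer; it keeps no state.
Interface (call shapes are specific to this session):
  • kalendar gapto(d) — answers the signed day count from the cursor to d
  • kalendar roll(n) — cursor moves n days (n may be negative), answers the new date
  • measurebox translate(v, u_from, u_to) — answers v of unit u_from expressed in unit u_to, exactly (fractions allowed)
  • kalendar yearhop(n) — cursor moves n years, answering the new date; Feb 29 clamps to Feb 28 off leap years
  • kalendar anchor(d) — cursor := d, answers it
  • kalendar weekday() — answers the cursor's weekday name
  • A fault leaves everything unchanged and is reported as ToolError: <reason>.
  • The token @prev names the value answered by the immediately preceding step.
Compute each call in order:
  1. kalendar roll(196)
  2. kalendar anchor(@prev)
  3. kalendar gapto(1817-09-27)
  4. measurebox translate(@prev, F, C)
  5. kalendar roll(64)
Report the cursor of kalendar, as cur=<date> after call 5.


Answer: cur=1817-12-18

Derivation:
% 1. kalendar roll(196) ~> 1817-10-15
% 2. kalendar anchor(@prev) ~> 1817-10-15
% 3. kalendar gapto(1817-09-27) ~> -18
% 4. measurebox translate(@prev, F, C) ~> -250/9
% 5. kalendar roll(64) ~> 1817-12-18


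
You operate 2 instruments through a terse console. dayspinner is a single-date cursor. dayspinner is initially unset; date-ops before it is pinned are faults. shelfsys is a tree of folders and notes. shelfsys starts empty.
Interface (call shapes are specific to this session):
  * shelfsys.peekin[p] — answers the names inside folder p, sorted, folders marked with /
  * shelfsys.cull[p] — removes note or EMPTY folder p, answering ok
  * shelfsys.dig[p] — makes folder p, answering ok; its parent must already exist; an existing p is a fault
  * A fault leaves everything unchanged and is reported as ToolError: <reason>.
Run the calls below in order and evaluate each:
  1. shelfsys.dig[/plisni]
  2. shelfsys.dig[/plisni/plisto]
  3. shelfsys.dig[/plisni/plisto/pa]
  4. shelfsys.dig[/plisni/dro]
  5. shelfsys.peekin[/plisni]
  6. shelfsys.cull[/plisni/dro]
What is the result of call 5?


Answer: [dro/, plisto/]

Derivation:
==> shelfsys.dig(p: /plisni)
<== ok
==> shelfsys.dig(p: /plisni/plisto)
<== ok
==> shelfsys.dig(p: /plisni/plisto/pa)
<== ok
==> shelfsys.dig(p: /plisni/dro)
<== ok
==> shelfsys.peekin(p: /plisni)
<== [dro/, plisto/]
==> shelfsys.cull(p: /plisni/dro)
<== ok


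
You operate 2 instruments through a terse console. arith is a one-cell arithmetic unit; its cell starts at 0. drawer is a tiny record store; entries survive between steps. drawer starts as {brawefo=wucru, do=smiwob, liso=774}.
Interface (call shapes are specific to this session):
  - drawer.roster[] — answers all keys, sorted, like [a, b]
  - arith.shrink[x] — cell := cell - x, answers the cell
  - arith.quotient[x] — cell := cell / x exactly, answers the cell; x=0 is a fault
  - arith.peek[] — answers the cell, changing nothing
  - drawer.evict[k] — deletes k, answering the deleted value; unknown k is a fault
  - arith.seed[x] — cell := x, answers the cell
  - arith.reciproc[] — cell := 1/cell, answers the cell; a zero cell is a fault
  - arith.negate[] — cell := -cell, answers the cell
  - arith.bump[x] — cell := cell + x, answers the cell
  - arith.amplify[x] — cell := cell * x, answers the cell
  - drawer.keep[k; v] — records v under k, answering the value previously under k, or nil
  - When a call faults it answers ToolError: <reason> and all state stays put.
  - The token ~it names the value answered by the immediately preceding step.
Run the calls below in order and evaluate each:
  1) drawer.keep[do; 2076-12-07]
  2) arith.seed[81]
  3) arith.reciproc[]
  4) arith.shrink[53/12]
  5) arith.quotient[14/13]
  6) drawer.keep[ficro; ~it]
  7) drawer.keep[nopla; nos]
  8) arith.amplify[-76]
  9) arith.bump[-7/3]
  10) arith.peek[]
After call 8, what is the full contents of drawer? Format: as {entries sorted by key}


Answer: {brawefo=wucru, do=2076-12-07, ficro=-18551/4536, liso=774, nopla=nos}

Derivation:
-- 1. keep(k='do', v='2076-12-07') == smiwob
-- 2. seed(x='81') == 81
-- 3. reciproc() == 1/81
-- 4. shrink(x='53/12') == -1427/324
-- 5. quotient(x='14/13') == -18551/4536
-- 6. keep(k='ficro', v='~it') == nil
-- 7. keep(k='nopla', v='nos') == nil
-- 8. amplify(x='-76') == 352469/1134
-- 9. bump(x='-7/3') == 349823/1134
-- 10. peek() == 349823/1134


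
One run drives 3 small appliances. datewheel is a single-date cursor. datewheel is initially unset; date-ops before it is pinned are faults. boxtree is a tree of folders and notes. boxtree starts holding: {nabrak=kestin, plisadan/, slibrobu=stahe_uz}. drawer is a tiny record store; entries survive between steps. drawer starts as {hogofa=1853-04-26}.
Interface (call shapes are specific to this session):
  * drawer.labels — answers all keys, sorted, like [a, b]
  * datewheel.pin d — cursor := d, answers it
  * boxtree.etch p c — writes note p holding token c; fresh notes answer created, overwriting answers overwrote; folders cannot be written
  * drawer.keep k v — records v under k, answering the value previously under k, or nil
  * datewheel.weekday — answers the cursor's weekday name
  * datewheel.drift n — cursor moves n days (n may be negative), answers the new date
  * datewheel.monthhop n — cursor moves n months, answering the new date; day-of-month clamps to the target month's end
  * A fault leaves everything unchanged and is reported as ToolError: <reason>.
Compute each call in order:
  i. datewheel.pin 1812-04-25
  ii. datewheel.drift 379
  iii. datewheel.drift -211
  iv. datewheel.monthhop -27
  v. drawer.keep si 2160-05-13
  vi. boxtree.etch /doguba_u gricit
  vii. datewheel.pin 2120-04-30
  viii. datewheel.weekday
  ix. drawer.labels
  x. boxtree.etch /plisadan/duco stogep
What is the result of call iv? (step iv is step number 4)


Answer: 1810-07-10

Derivation:
>> datewheel.pin(d=1812-04-25)
<< 1812-04-25
>> datewheel.drift(n=379)
<< 1813-05-09
>> datewheel.drift(n=-211)
<< 1812-10-10
>> datewheel.monthhop(n=-27)
<< 1810-07-10
>> drawer.keep(k=si, v=2160-05-13)
<< nil
>> boxtree.etch(p=/doguba_u, c=gricit)
<< created
>> datewheel.pin(d=2120-04-30)
<< 2120-04-30
>> datewheel.weekday()
<< Tuesday
>> drawer.labels()
<< [hogofa, si]
>> boxtree.etch(p=/plisadan/duco, c=stogep)
<< created


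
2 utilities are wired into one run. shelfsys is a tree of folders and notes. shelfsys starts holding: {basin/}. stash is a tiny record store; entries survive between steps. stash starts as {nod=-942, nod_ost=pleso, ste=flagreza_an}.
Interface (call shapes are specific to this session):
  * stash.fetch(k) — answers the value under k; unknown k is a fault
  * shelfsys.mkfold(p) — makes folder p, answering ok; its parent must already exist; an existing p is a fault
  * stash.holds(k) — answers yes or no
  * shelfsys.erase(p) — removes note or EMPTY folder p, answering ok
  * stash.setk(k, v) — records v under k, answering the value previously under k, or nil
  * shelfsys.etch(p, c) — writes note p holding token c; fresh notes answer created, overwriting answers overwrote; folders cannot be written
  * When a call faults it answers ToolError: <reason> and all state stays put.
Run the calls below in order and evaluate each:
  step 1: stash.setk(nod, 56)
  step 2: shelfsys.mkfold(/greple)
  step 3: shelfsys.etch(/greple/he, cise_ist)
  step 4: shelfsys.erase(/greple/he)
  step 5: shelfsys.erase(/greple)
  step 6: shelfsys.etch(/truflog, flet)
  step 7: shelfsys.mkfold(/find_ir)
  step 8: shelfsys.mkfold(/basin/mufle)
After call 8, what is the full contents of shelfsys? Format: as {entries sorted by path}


Answer: {basin/, basin/mufle/, find_ir/, truflog=flet}

Derivation:
Act: setk[nod; 56]
Obs: -942
Act: mkfold[/greple]
Obs: ok
Act: etch[/greple/he; cise_ist]
Obs: created
Act: erase[/greple/he]
Obs: ok
Act: erase[/greple]
Obs: ok
Act: etch[/truflog; flet]
Obs: created
Act: mkfold[/find_ir]
Obs: ok
Act: mkfold[/basin/mufle]
Obs: ok


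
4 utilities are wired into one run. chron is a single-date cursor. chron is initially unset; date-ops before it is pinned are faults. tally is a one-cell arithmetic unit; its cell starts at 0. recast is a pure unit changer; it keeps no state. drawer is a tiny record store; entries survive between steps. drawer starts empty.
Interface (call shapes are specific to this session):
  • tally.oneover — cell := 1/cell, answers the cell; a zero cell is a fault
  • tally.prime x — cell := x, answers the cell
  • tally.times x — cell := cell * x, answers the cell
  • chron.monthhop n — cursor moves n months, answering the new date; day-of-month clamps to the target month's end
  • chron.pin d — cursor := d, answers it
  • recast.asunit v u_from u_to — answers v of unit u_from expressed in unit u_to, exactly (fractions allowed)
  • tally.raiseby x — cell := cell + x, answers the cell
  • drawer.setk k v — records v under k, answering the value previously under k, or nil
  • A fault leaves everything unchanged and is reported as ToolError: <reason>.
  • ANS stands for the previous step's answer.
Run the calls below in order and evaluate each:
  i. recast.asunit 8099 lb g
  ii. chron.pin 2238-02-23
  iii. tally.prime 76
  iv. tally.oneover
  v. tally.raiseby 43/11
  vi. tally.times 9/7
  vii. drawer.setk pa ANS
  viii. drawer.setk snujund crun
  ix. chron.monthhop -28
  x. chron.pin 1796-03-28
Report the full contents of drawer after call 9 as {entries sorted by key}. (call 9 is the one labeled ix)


>>> recast.asunit v→8099 u_from→lb u_to→g
:: 367364460463/100000
>>> chron.pin d→2238-02-23
:: 2238-02-23
>>> tally.prime x→76
:: 76
>>> tally.oneover
:: 1/76
>>> tally.raiseby x→43/11
:: 3279/836
>>> tally.times x→9/7
:: 29511/5852
>>> drawer.setk k→pa v→ANS
:: nil
>>> drawer.setk k→snujund v→crun
:: nil
>>> chron.monthhop n→-28
:: 2235-10-23
>>> chron.pin d→1796-03-28
:: 1796-03-28

Answer: {pa=29511/5852, snujund=crun}


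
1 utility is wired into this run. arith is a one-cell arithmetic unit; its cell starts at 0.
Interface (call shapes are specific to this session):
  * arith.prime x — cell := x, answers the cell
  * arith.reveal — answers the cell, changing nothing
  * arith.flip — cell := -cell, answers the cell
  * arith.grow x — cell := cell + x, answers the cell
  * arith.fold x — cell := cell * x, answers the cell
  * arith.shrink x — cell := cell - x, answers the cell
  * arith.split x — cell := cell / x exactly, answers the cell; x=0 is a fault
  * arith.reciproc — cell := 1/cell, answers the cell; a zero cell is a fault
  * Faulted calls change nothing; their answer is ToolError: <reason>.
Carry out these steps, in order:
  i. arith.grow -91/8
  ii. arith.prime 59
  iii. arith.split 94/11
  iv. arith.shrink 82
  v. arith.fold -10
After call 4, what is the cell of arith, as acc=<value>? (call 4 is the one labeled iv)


Answer: acc=-7059/94

Derivation:
// 1. arith.grow(x→-91/8) => -91/8
// 2. arith.prime(x→59) => 59
// 3. arith.split(x→94/11) => 649/94
// 4. arith.shrink(x→82) => -7059/94
// 5. arith.fold(x→-10) => 35295/47


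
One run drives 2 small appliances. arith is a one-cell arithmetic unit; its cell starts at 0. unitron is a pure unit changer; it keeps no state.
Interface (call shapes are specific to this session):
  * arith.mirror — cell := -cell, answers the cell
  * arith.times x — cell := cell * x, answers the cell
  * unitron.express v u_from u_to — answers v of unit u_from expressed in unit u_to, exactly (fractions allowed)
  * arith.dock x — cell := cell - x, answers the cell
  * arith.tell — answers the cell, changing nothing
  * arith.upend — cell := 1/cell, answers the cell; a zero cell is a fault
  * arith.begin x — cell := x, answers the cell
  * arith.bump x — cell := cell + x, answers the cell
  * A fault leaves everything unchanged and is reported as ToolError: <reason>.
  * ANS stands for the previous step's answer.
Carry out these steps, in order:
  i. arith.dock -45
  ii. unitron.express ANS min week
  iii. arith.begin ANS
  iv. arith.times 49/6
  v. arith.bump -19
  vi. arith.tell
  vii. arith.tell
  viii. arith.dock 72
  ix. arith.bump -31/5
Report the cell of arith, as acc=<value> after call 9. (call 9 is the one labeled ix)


$ arith.dock x='-45'
  45
$ unitron.express v='ANS' u_from='min' u_to='week'
  1/224
$ arith.begin x='ANS'
  1/224
$ arith.times x='49/6'
  7/192
$ arith.bump x='-19'
  -3641/192
$ arith.tell
  -3641/192
$ arith.tell
  -3641/192
$ arith.dock x='72'
  -17465/192
$ arith.bump x='-31/5'
  -93277/960

Answer: acc=-93277/960


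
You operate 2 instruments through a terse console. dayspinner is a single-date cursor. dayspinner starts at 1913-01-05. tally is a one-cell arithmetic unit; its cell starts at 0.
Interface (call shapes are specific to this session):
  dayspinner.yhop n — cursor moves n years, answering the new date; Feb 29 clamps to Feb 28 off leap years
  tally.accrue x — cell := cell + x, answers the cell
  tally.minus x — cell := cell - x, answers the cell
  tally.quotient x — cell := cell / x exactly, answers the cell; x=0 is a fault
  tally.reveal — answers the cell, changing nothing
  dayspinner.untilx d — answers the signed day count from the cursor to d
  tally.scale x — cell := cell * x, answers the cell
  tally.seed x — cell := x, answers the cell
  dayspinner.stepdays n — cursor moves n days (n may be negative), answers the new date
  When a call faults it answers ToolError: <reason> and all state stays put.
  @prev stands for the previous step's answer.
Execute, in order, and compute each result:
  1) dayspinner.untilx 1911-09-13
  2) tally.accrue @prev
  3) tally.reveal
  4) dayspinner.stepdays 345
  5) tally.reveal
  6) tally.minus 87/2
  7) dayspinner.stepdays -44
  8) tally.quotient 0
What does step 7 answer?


I call untilx on d: 1911-09-13, yielding -480.
Now I run accrue on x: @prev: -480.
Invoking reveal(), and get -480.
Using stepdays on n: 345, — result: 1913-12-16.
I try reveal, giving -480.
I use minus on x: 87/2, giving -1047/2.
Using stepdays on n: -44, → 1913-11-02.
Calling quotient on x: 0: ToolError: division by zero.

Answer: 1913-11-02


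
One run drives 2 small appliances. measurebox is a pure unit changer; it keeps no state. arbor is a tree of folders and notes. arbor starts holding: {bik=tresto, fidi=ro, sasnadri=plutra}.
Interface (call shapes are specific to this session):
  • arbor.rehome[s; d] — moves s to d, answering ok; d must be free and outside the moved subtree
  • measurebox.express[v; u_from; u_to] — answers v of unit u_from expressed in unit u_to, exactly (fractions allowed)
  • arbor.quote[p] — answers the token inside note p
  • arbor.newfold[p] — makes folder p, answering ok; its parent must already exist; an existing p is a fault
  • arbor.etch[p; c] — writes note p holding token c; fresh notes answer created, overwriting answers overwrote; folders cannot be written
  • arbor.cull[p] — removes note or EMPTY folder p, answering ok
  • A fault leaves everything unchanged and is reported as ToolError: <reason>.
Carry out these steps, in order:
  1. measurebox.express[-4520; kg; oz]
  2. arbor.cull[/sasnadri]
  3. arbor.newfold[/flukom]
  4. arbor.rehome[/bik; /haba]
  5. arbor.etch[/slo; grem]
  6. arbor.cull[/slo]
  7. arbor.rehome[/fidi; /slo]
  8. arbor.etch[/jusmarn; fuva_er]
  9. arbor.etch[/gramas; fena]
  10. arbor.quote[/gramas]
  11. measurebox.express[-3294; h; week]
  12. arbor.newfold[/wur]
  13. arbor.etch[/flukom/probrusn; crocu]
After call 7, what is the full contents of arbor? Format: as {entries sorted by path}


Answer: {flukom/, haba=tresto, slo=ro}

Derivation:
! measurebox.express(v→-4520, u_from→kg, u_to→oz) -> -7232000000000/45359237
! arbor.cull(p→/sasnadri) -> ok
! arbor.newfold(p→/flukom) -> ok
! arbor.rehome(s→/bik, d→/haba) -> ok
! arbor.etch(p→/slo, c→grem) -> created
! arbor.cull(p→/slo) -> ok
! arbor.rehome(s→/fidi, d→/slo) -> ok
! arbor.etch(p→/jusmarn, c→fuva_er) -> created
! arbor.etch(p→/gramas, c→fena) -> created
! arbor.quote(p→/gramas) -> fena
! measurebox.express(v→-3294, u_from→h, u_to→week) -> -549/28
! arbor.newfold(p→/wur) -> ok
! arbor.etch(p→/flukom/probrusn, c→crocu) -> created


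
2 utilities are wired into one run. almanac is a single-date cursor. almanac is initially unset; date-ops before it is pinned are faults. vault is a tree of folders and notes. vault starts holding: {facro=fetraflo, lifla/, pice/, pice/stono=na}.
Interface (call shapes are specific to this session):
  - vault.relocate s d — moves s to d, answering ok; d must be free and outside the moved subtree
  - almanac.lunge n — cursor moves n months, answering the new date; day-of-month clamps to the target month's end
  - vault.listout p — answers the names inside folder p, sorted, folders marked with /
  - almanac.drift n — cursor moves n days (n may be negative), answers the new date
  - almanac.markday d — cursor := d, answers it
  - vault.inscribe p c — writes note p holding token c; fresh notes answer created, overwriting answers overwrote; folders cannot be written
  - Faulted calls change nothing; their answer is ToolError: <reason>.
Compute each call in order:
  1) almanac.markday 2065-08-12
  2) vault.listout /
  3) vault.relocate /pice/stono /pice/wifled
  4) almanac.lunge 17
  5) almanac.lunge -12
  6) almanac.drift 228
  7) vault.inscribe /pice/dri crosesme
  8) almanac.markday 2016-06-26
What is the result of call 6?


// 1. markday(d=2065-08-12) -> 2065-08-12
// 2. listout(p=/) -> [facro, lifla/, pice/]
// 3. relocate(s=/pice/stono, d=/pice/wifled) -> ok
// 4. lunge(n=17) -> 2067-01-12
// 5. lunge(n=-12) -> 2066-01-12
// 6. drift(n=228) -> 2066-08-28
// 7. inscribe(p=/pice/dri, c=crosesme) -> created
// 8. markday(d=2016-06-26) -> 2016-06-26

Answer: 2066-08-28


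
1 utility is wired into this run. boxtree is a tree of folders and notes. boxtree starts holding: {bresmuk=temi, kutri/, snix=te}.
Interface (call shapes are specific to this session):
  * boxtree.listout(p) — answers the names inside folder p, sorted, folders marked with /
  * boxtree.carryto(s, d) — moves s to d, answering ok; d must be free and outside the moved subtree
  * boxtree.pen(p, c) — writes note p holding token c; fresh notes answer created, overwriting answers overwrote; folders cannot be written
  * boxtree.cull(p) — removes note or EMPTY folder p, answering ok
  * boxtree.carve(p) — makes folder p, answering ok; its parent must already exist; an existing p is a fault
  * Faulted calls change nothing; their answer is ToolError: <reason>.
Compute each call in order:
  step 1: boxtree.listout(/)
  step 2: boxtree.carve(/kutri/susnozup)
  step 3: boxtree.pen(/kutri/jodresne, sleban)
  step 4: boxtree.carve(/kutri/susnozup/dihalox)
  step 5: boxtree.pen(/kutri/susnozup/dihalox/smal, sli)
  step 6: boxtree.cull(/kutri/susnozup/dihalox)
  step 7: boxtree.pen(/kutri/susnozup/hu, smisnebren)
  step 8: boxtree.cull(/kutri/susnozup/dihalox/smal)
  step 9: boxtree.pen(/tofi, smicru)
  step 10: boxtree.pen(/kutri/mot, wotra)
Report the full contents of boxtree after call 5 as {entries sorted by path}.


Step: listout[p→/]
Result: [bresmuk, kutri/, snix]
Step: carve[p→/kutri/susnozup]
Result: ok
Step: pen[p→/kutri/jodresne; c→sleban]
Result: created
Step: carve[p→/kutri/susnozup/dihalox]
Result: ok
Step: pen[p→/kutri/susnozup/dihalox/smal; c→sli]
Result: created
Step: cull[p→/kutri/susnozup/dihalox]
Result: ToolError: not empty
Step: pen[p→/kutri/susnozup/hu; c→smisnebren]
Result: created
Step: cull[p→/kutri/susnozup/dihalox/smal]
Result: ok
Step: pen[p→/tofi; c→smicru]
Result: created
Step: pen[p→/kutri/mot; c→wotra]
Result: created

Answer: {bresmuk=temi, kutri/, kutri/jodresne=sleban, kutri/susnozup/, kutri/susnozup/dihalox/, kutri/susnozup/dihalox/smal=sli, snix=te}


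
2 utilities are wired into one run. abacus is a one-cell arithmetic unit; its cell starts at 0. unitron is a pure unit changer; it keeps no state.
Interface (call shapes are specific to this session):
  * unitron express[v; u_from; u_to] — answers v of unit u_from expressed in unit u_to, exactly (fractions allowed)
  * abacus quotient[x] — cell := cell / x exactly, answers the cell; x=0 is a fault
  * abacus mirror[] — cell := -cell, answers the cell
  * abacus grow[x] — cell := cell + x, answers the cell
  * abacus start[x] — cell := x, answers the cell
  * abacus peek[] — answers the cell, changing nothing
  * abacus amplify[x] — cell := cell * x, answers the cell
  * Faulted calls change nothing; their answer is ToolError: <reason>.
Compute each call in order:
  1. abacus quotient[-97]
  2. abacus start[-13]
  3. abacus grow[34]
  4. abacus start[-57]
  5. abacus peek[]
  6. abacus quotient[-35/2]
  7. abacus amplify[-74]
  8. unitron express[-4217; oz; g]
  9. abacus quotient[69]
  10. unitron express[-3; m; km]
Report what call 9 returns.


Invoking abacus quotient on x: -97, and see 0.
I call abacus start on x: -13, giving -13.
Then abacus grow on x: 34, giving 21.
I try abacus start on x: -57, giving -57.
I use abacus peek, and observe -57.
Next I call abacus quotient on x: -35/2, and observe 114/35.
I try abacus amplify on x: -74, — result: -8436/35.
I try unitron express on v: -4217, u_from: oz, u_to: g, and see -191279902429/1600000.
I run abacus quotient on x: 69, giving -2812/805.
Invoking unitron express on v: -3, u_from: m, u_to: km, → -3/1000.

Answer: -2812/805


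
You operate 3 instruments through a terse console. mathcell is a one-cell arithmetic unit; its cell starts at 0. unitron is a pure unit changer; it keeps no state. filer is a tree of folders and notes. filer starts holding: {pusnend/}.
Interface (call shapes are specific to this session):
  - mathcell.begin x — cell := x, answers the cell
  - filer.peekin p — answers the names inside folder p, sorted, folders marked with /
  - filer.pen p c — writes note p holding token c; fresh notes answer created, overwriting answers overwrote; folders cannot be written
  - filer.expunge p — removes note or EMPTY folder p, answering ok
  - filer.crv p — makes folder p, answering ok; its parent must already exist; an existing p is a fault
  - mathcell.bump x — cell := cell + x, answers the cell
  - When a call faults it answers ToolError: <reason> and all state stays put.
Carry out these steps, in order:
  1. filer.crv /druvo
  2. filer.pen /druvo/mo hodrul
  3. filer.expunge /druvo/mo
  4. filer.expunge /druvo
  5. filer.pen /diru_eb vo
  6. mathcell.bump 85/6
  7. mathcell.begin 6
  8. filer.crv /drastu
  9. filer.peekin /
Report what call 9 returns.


Answer: [diru_eb, drastu/, pusnend/]

Derivation:
-> filer.crv(/druvo)
<- ok
-> filer.pen(/druvo/mo, hodrul)
<- created
-> filer.expunge(/druvo/mo)
<- ok
-> filer.expunge(/druvo)
<- ok
-> filer.pen(/diru_eb, vo)
<- created
-> mathcell.bump(85/6)
<- 85/6
-> mathcell.begin(6)
<- 6
-> filer.crv(/drastu)
<- ok
-> filer.peekin(/)
<- [diru_eb, drastu/, pusnend/]


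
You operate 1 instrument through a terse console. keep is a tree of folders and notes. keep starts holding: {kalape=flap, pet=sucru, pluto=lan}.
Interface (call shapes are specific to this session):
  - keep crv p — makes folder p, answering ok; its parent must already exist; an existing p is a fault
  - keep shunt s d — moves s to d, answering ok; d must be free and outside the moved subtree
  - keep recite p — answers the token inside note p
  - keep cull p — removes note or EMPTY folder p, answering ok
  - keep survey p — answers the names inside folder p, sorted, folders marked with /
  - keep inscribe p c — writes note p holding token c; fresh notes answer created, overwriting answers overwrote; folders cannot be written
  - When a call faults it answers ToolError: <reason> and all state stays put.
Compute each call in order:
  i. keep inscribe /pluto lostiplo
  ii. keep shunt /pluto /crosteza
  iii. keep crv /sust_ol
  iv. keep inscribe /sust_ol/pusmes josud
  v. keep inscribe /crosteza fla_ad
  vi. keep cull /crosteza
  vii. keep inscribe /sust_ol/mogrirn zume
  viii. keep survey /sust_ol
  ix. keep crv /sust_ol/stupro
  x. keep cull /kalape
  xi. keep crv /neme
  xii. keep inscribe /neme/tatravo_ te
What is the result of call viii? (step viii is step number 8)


Answer: [mogrirn, pusmes]

Derivation:
Step: keep inscribe[p='/pluto'; c='lostiplo']
Result: overwrote
Step: keep shunt[s='/pluto'; d='/crosteza']
Result: ok
Step: keep crv[p='/sust_ol']
Result: ok
Step: keep inscribe[p='/sust_ol/pusmes'; c='josud']
Result: created
Step: keep inscribe[p='/crosteza'; c='fla_ad']
Result: overwrote
Step: keep cull[p='/crosteza']
Result: ok
Step: keep inscribe[p='/sust_ol/mogrirn'; c='zume']
Result: created
Step: keep survey[p='/sust_ol']
Result: [mogrirn, pusmes]
Step: keep crv[p='/sust_ol/stupro']
Result: ok
Step: keep cull[p='/kalape']
Result: ok
Step: keep crv[p='/neme']
Result: ok
Step: keep inscribe[p='/neme/tatravo_'; c='te']
Result: created


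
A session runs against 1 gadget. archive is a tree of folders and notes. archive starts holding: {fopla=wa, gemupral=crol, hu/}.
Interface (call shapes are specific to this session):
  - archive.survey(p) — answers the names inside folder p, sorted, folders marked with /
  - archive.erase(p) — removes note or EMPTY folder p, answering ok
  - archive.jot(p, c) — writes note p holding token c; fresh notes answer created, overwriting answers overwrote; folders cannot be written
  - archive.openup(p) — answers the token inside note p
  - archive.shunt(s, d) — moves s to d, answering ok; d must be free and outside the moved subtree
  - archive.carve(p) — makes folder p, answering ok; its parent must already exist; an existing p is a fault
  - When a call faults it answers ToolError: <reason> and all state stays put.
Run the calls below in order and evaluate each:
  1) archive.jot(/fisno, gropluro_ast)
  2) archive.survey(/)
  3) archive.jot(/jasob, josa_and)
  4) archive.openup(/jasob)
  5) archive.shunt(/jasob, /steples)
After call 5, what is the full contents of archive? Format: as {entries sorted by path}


! 1. archive.jot(p: /fisno, c: gropluro_ast) == created
! 2. archive.survey(p: /) == [fisno, fopla, gemupral, hu/]
! 3. archive.jot(p: /jasob, c: josa_and) == created
! 4. archive.openup(p: /jasob) == josa_and
! 5. archive.shunt(s: /jasob, d: /steples) == ok

Answer: {fisno=gropluro_ast, fopla=wa, gemupral=crol, hu/, steples=josa_and}


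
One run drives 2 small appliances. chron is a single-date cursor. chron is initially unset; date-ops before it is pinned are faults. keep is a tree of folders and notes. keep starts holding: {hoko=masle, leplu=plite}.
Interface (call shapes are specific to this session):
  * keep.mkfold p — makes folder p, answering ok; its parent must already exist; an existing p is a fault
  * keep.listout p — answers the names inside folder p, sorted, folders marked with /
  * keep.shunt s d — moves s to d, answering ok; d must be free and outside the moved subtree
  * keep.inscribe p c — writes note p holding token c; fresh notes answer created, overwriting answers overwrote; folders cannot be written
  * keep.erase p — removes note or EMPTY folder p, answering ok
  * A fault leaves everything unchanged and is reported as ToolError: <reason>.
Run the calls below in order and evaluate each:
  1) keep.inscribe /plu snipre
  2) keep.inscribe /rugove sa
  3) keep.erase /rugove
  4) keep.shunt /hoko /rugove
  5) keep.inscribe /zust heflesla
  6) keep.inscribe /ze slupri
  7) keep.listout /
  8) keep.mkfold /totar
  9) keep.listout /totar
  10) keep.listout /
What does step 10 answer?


Answer: [leplu, plu, rugove, totar/, ze, zust]

Derivation:
-> inscribe(p→/plu, c→snipre)
<- created
-> inscribe(p→/rugove, c→sa)
<- created
-> erase(p→/rugove)
<- ok
-> shunt(s→/hoko, d→/rugove)
<- ok
-> inscribe(p→/zust, c→heflesla)
<- created
-> inscribe(p→/ze, c→slupri)
<- created
-> listout(p→/)
<- [leplu, plu, rugove, ze, zust]
-> mkfold(p→/totar)
<- ok
-> listout(p→/totar)
<- []
-> listout(p→/)
<- [leplu, plu, rugove, totar/, ze, zust]


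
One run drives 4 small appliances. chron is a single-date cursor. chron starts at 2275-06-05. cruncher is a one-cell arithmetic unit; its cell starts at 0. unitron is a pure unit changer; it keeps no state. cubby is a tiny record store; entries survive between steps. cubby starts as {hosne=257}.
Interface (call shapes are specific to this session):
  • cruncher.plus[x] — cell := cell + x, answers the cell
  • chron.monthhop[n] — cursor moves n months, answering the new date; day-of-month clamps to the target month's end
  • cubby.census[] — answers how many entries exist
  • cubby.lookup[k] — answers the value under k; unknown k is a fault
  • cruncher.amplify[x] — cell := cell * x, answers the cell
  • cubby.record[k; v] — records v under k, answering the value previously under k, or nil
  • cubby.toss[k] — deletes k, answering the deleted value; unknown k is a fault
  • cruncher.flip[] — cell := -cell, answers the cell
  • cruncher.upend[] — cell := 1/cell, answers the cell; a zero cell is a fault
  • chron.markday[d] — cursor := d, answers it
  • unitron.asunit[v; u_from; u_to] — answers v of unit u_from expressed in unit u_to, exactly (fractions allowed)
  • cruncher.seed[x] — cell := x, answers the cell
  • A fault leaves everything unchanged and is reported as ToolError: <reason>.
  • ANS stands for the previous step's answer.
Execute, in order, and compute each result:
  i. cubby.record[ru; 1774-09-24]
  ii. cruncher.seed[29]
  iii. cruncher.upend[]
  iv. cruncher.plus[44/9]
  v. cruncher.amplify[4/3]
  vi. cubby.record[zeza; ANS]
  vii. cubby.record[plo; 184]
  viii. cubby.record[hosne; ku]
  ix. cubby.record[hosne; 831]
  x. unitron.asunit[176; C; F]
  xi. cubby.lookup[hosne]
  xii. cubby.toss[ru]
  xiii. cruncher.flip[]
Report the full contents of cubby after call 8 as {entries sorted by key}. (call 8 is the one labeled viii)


Answer: {hosne=ku, plo=184, ru=1774-09-24, zeza=5140/783}

Derivation:
Do: cubby.record[k=ru; v=1774-09-24]
See: nil
Do: cruncher.seed[x=29]
See: 29
Do: cruncher.upend[]
See: 1/29
Do: cruncher.plus[x=44/9]
See: 1285/261
Do: cruncher.amplify[x=4/3]
See: 5140/783
Do: cubby.record[k=zeza; v=ANS]
See: nil
Do: cubby.record[k=plo; v=184]
See: nil
Do: cubby.record[k=hosne; v=ku]
See: 257
Do: cubby.record[k=hosne; v=831]
See: ku
Do: unitron.asunit[v=176; u_from=C; u_to=F]
See: 1744/5
Do: cubby.lookup[k=hosne]
See: 831
Do: cubby.toss[k=ru]
See: 1774-09-24
Do: cruncher.flip[]
See: -5140/783
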